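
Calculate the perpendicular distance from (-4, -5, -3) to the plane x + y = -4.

distance = |a·x₀ + b·y₀ + c·z₀ - d| / √(a² + b² + c²)
  = |1·(-4) + 1·(-5) + 0·(-3) - (-4)| / √(1² + 1² + 0²)
  = |-4 - 5 + 0 + 4| / √(1 + 1 + 0)
  = |-5| / √2
  = 5 / 1.414
  ≈ 3.536

3.536


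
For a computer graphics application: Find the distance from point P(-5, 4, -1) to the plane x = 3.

distance = |a·x₀ + b·y₀ + c·z₀ - d| / √(a² + b² + c²)
  = |1·(-5) + 0·4 + 0·(-1) - 3| / √(1² + 0² + 0²)
  = |-5 + 0 + 0 - 3| / √(1 + 0 + 0)
  = |-8| / √1
  = 8 / 1
  ≈ 8

8


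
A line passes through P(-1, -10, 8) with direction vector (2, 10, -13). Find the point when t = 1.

P(t) = P + t·d
  = (-1 + 2·1, -10 + 10·1, 8 + (-13)·1)
  = (-1 + 2, -10 + 10, 8 - 13)
  = (1, 0, -5)

(1, 0, -5)


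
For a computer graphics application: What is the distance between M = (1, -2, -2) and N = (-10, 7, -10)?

d = √[(x₂-x₁)² + (y₂-y₁)² + (z₂-z₁)²]
  = √[(-11)² + 9² + (-8)²]
  = √[121 + 81 + 64]
  = √266
  ≈ 16.31

16.31


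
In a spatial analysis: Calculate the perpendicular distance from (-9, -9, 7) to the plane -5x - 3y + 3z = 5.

distance = |a·x₀ + b·y₀ + c·z₀ - d| / √(a² + b² + c²)
  = |(-5)·(-9) + (-3)·(-9) + 3·7 - 5| / √((-5)² + (-3)² + 3²)
  = |45 + 27 + 21 - 5| / √(25 + 9 + 9)
  = |88| / √43
  = 88 / 6.557
  ≈ 13.42

13.42


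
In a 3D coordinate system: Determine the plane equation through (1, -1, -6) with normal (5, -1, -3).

The plane through P with normal n = (a, b, c) satisfies n·(r - P) = 0,
i.e. ax + by + cz = a·x₀ + b·y₀ + c·z₀.
d = 5·1 + (-1)·(-1) + (-3)·(-6)
  = 5 + 1 + 18
  = 24
Equation: 5x - y - 3z = 24

5x - y - 3z = 24


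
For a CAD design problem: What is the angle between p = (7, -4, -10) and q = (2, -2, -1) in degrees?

p·q = 7·2 + (-4)·(-2) + (-10)·(-1) = 14 + 8 + 10 = 32
|p| = √(7² + (-4)² + (-10)²) = √165 ≈ 12.85
|q| = √(2² + (-2)² + (-1)²) = √9 ≈ 3
cos θ = (p·q)/(|p||q|) = 32/(12.85·3) ≈ 0.8304
θ = arccos(0.8304) ≈ 33.86°

33.86°


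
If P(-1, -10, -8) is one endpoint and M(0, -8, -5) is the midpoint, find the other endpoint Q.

Q = 2M - P
  = (2·0 - (-1), 2·(-8) - (-10), 2·(-5) - (-8))
  = (0 + 1, -16 + 10, -10 + 8)
  = (1, -6, -2)

(1, -6, -2)


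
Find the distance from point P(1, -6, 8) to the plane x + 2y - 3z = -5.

distance = |a·x₀ + b·y₀ + c·z₀ - d| / √(a² + b² + c²)
  = |1·1 + 2·(-6) + (-3)·8 - (-5)| / √(1² + 2² + (-3)²)
  = |1 - 12 - 24 + 5| / √(1 + 4 + 9)
  = |-30| / √14
  = 30 / 3.742
  ≈ 8.018

8.018


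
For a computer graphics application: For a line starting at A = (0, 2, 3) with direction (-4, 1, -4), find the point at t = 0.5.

P(t) = A + t·d
  = (0 + (-4)·0.5, 2 + 1·0.5, 3 + (-4)·0.5)
  = (0 - 2, 2 + 0.5, 3 - 2)
  = (-2, 2.5, 1)

(-2, 2.5, 1)


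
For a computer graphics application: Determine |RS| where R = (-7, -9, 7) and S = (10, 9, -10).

d = √[(x₂-x₁)² + (y₂-y₁)² + (z₂-z₁)²]
  = √[17² + 18² + (-17)²]
  = √[289 + 324 + 289]
  = √902
  ≈ 30.03

30.03


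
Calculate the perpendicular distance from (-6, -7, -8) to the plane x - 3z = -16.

distance = |a·x₀ + b·y₀ + c·z₀ - d| / √(a² + b² + c²)
  = |1·(-6) + 0·(-7) + (-3)·(-8) - (-16)| / √(1² + 0² + (-3)²)
  = |-6 + 0 + 24 + 16| / √(1 + 0 + 9)
  = |34| / √10
  = 34 / 3.162
  ≈ 10.75

10.75


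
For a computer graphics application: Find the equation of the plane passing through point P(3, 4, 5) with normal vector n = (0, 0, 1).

The plane through P with normal n = (a, b, c) satisfies n·(r - P) = 0,
i.e. ax + by + cz = a·x₀ + b·y₀ + c·z₀.
d = 0·3 + 0·4 + 1·5
  = 0 + 0 + 5
  = 5
Equation: z = 5

z = 5


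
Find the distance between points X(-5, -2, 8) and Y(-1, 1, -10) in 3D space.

d = √[(x₂-x₁)² + (y₂-y₁)² + (z₂-z₁)²]
  = √[4² + 3² + (-18)²]
  = √[16 + 9 + 324]
  = √349
  ≈ 18.68

18.68


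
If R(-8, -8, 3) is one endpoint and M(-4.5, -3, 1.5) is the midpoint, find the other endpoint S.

S = 2M - R
  = (2·(-4.5) - (-8), 2·(-3) - (-8), 2·1.5 - 3)
  = (-9 + 8, -6 + 8, 3 - 3)
  = (-1, 2, 0)

(-1, 2, 0)


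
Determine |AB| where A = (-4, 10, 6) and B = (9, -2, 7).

d = √[(x₂-x₁)² + (y₂-y₁)² + (z₂-z₁)²]
  = √[13² + (-12)² + 1²]
  = √[169 + 144 + 1]
  = √314
  ≈ 17.72

17.72


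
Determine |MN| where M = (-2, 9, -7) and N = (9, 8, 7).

d = √[(x₂-x₁)² + (y₂-y₁)² + (z₂-z₁)²]
  = √[11² + (-1)² + 14²]
  = √[121 + 1 + 196]
  = √318
  ≈ 17.83

17.83


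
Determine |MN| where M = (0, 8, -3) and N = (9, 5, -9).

d = √[(x₂-x₁)² + (y₂-y₁)² + (z₂-z₁)²]
  = √[9² + (-3)² + (-6)²]
  = √[81 + 9 + 36]
  = √126
  ≈ 11.22

11.22


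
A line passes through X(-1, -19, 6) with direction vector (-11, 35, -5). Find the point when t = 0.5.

P(t) = X + t·d
  = (-1 + (-11)·0.5, -19 + 35·0.5, 6 + (-5)·0.5)
  = (-1 - 5.5, -19 + 17.5, 6 - 2.5)
  = (-6.5, -1.5, 3.5)

(-6.5, -1.5, 3.5)


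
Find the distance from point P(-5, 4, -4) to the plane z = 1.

distance = |a·x₀ + b·y₀ + c·z₀ - d| / √(a² + b² + c²)
  = |0·(-5) + 0·4 + 1·(-4) - 1| / √(0² + 0² + 1²)
  = |0 + 0 - 4 - 1| / √(0 + 0 + 1)
  = |-5| / √1
  = 5 / 1
  ≈ 5

5


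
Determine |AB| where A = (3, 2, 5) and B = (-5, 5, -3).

d = √[(x₂-x₁)² + (y₂-y₁)² + (z₂-z₁)²]
  = √[(-8)² + 3² + (-8)²]
  = √[64 + 9 + 64]
  = √137
  ≈ 11.7

11.7


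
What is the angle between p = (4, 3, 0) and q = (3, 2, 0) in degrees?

p·q = 4·3 + 3·2 + 0·0 = 12 + 6 + 0 = 18
|p| = √(4² + 3² + 0²) = √25 ≈ 5
|q| = √(3² + 2² + 0²) = √13 ≈ 3.606
cos θ = (p·q)/(|p||q|) = 18/(5·3.606) ≈ 0.9985
θ = arccos(0.9985) ≈ 3.18°

3.18°


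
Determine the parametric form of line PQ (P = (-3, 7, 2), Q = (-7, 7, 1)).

Direction vector d = Q - P = (-7 + 3, 7 - 7, 1 - 2) = (-4, 0, -1)
Parametric form r = P + t·d:
x = -3 - 4t, y = 7, z = 2 - t

x = -3 - 4t, y = 7, z = 2 - t


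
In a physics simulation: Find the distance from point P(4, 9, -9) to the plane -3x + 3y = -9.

distance = |a·x₀ + b·y₀ + c·z₀ - d| / √(a² + b² + c²)
  = |(-3)·4 + 3·9 + 0·(-9) - (-9)| / √((-3)² + 3² + 0²)
  = |-12 + 27 + 0 + 9| / √(9 + 9 + 0)
  = |24| / √18
  = 24 / 4.243
  ≈ 5.657

5.657


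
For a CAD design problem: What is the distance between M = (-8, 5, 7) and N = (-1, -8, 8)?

d = √[(x₂-x₁)² + (y₂-y₁)² + (z₂-z₁)²]
  = √[7² + (-13)² + 1²]
  = √[49 + 169 + 1]
  = √219
  ≈ 14.8

14.8


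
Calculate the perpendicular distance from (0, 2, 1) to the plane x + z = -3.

distance = |a·x₀ + b·y₀ + c·z₀ - d| / √(a² + b² + c²)
  = |1·0 + 0·2 + 1·1 - (-3)| / √(1² + 0² + 1²)
  = |0 + 0 + 1 + 3| / √(1 + 0 + 1)
  = |4| / √2
  = 4 / 1.414
  ≈ 2.828

2.828


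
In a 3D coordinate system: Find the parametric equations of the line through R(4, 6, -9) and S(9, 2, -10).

Direction vector d = S - R = (9 - 4, 2 - 6, -10 + 9) = (5, -4, -1)
Parametric form r = R + t·d:
x = 4 + 5t, y = 6 - 4t, z = -9 - t

x = 4 + 5t, y = 6 - 4t, z = -9 - t


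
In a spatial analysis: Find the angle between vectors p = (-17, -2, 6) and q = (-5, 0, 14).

p·q = (-17)·(-5) + (-2)·0 + 6·14 = 85 + 0 + 84 = 169
|p| = √((-17)² + (-2)² + 6²) = √329 ≈ 18.14
|q| = √((-5)² + 0² + 14²) = √221 ≈ 14.87
cos θ = (p·q)/(|p||q|) = 169/(18.14·14.87) ≈ 0.6267
θ = arccos(0.6267) ≈ 51.19°

51.19°


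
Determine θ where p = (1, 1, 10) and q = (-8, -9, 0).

p·q = 1·(-8) + 1·(-9) + 10·0 = -8 - 9 + 0 = -17
|p| = √(1² + 1² + 10²) = √102 ≈ 10.1
|q| = √((-8)² + (-9)² + 0²) = √145 ≈ 12.04
cos θ = (p·q)/(|p||q|) = -17/(10.1·12.04) ≈ -0.1398
θ = arccos(-0.1398) ≈ 98.04°

98.04°


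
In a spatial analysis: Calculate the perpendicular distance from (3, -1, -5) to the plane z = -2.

distance = |a·x₀ + b·y₀ + c·z₀ - d| / √(a² + b² + c²)
  = |0·3 + 0·(-1) + 1·(-5) - (-2)| / √(0² + 0² + 1²)
  = |0 + 0 - 5 + 2| / √(0 + 0 + 1)
  = |-3| / √1
  = 3 / 1
  ≈ 3

3


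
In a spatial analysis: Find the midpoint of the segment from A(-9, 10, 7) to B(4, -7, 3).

M = ((x₁+x₂)/2, (y₁+y₂)/2, (z₁+z₂)/2)
  = ((-9 + 4)/2, (10 - 7)/2, (7 + 3)/2)
  = (-5/2, 3/2, 10/2)
  = (-2.5, 1.5, 5)

(-2.5, 1.5, 5)


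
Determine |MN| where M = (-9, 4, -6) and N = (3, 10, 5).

d = √[(x₂-x₁)² + (y₂-y₁)² + (z₂-z₁)²]
  = √[12² + 6² + 11²]
  = √[144 + 36 + 121]
  = √301
  ≈ 17.35

17.35


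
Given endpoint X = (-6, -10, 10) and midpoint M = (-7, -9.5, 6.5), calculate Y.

Y = 2M - X
  = (2·(-7) - (-6), 2·(-9.5) - (-10), 2·6.5 - 10)
  = (-14 + 6, -19 + 10, 13 - 10)
  = (-8, -9, 3)

(-8, -9, 3)


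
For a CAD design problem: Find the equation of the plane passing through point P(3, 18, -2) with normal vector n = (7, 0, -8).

The plane through P with normal n = (a, b, c) satisfies n·(r - P) = 0,
i.e. ax + by + cz = a·x₀ + b·y₀ + c·z₀.
d = 7·3 + 0·18 + (-8)·(-2)
  = 21 + 0 + 16
  = 37
Equation: 7x - 8z = 37

7x - 8z = 37


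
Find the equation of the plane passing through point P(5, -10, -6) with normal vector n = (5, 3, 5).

The plane through P with normal n = (a, b, c) satisfies n·(r - P) = 0,
i.e. ax + by + cz = a·x₀ + b·y₀ + c·z₀.
d = 5·5 + 3·(-10) + 5·(-6)
  = 25 - 30 - 30
  = -35
Equation: 5x + 3y + 5z = -35

5x + 3y + 5z = -35


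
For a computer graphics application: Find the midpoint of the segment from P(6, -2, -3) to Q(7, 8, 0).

M = ((x₁+x₂)/2, (y₁+y₂)/2, (z₁+z₂)/2)
  = ((6 + 7)/2, (-2 + 8)/2, (-3 + 0)/2)
  = (13/2, 6/2, -3/2)
  = (6.5, 3, -1.5)

(6.5, 3, -1.5)


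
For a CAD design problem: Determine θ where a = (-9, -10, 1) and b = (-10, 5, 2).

a·b = (-9)·(-10) + (-10)·5 + 1·2 = 90 - 50 + 2 = 42
|a| = √((-9)² + (-10)² + 1²) = √182 ≈ 13.49
|b| = √((-10)² + 5² + 2²) = √129 ≈ 11.36
cos θ = (a·b)/(|a||b|) = 42/(13.49·11.36) ≈ 0.2741
θ = arccos(0.2741) ≈ 74.09°

74.09°


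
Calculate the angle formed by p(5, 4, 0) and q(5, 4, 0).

p·q = 5·5 + 4·4 + 0·0 = 25 + 16 + 0 = 41
|p| = √(5² + 4² + 0²) = √41 ≈ 6.403
|q| = √(5² + 4² + 0²) = √41 ≈ 6.403
cos θ = (p·q)/(|p||q|) = 41/(6.403·6.403) ≈ 1
θ = arccos(1) ≈ 0°

0°


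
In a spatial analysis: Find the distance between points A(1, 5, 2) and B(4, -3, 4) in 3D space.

d = √[(x₂-x₁)² + (y₂-y₁)² + (z₂-z₁)²]
  = √[3² + (-8)² + 2²]
  = √[9 + 64 + 4]
  = √77
  ≈ 8.775

8.775


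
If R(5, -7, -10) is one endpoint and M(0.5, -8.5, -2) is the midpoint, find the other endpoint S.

S = 2M - R
  = (2·0.5 - 5, 2·(-8.5) - (-7), 2·(-2) - (-10))
  = (1 - 5, -17 + 7, -4 + 10)
  = (-4, -10, 6)

(-4, -10, 6)


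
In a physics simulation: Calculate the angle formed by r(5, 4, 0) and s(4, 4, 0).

r·s = 5·4 + 4·4 + 0·0 = 20 + 16 + 0 = 36
|r| = √(5² + 4² + 0²) = √41 ≈ 6.403
|s| = √(4² + 4² + 0²) = √32 ≈ 5.657
cos θ = (r·s)/(|r||s|) = 36/(6.403·5.657) ≈ 0.9939
θ = arccos(0.9939) ≈ 6.34°

6.34°


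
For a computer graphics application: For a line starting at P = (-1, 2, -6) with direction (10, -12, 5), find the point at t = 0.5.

P(t) = P + t·d
  = (-1 + 10·0.5, 2 + (-12)·0.5, -6 + 5·0.5)
  = (-1 + 5, 2 - 6, -6 + 2.5)
  = (4, -4, -3.5)

(4, -4, -3.5)


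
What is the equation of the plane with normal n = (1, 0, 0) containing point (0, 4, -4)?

The plane through P with normal n = (a, b, c) satisfies n·(r - P) = 0,
i.e. ax + by + cz = a·x₀ + b·y₀ + c·z₀.
d = 1·0 + 0·4 + 0·(-4)
  = 0 + 0 + 0
  = 0
Equation: x = 0

x = 0


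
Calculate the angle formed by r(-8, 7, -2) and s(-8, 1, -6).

r·s = (-8)·(-8) + 7·1 + (-2)·(-6) = 64 + 7 + 12 = 83
|r| = √((-8)² + 7² + (-2)²) = √117 ≈ 10.82
|s| = √((-8)² + 1² + (-6)²) = √101 ≈ 10.05
cos θ = (r·s)/(|r||s|) = 83/(10.82·10.05) ≈ 0.7635
θ = arccos(0.7635) ≈ 40.22°

40.22°


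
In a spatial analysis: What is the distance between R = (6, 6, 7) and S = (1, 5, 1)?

d = √[(x₂-x₁)² + (y₂-y₁)² + (z₂-z₁)²]
  = √[(-5)² + (-1)² + (-6)²]
  = √[25 + 1 + 36]
  = √62
  ≈ 7.874

7.874


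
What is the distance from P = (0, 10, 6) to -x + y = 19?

distance = |a·x₀ + b·y₀ + c·z₀ - d| / √(a² + b² + c²)
  = |(-1)·0 + 1·10 + 0·6 - 19| / √((-1)² + 1² + 0²)
  = |0 + 10 + 0 - 19| / √(1 + 1 + 0)
  = |-9| / √2
  = 9 / 1.414
  ≈ 6.364

6.364


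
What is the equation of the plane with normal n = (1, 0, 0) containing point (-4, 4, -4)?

The plane through P with normal n = (a, b, c) satisfies n·(r - P) = 0,
i.e. ax + by + cz = a·x₀ + b·y₀ + c·z₀.
d = 1·(-4) + 0·4 + 0·(-4)
  = -4 + 0 + 0
  = -4
Equation: x = -4

x = -4


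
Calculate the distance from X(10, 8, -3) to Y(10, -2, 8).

d = √[(x₂-x₁)² + (y₂-y₁)² + (z₂-z₁)²]
  = √[0² + (-10)² + 11²]
  = √[0 + 100 + 121]
  = √221
  ≈ 14.87

14.87


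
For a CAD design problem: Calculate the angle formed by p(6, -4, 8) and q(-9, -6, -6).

p·q = 6·(-9) + (-4)·(-6) + 8·(-6) = -54 + 24 - 48 = -78
|p| = √(6² + (-4)² + 8²) = √116 ≈ 10.77
|q| = √((-9)² + (-6)² + (-6)²) = √153 ≈ 12.37
cos θ = (p·q)/(|p||q|) = -78/(10.77·12.37) ≈ -0.5855
θ = arccos(-0.5855) ≈ 125.8°

125.8°


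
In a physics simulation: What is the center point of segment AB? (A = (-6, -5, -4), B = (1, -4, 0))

M = ((x₁+x₂)/2, (y₁+y₂)/2, (z₁+z₂)/2)
  = ((-6 + 1)/2, (-5 - 4)/2, (-4 + 0)/2)
  = (-5/2, -9/2, -4/2)
  = (-2.5, -4.5, -2)

(-2.5, -4.5, -2)


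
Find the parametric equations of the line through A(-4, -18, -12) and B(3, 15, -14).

Direction vector d = B - A = (3 + 4, 15 + 18, -14 + 12) = (7, 33, -2)
Parametric form r = A + t·d:
x = -4 + 7t, y = -18 + 33t, z = -12 - 2t

x = -4 + 7t, y = -18 + 33t, z = -12 - 2t


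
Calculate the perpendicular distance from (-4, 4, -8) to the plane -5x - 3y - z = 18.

distance = |a·x₀ + b·y₀ + c·z₀ - d| / √(a² + b² + c²)
  = |(-5)·(-4) + (-3)·4 + (-1)·(-8) - 18| / √((-5)² + (-3)² + (-1)²)
  = |20 - 12 + 8 - 18| / √(25 + 9 + 1)
  = |-2| / √35
  = 2 / 5.916
  ≈ 0.3381

0.3381


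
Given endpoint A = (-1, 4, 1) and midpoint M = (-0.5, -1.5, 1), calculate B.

B = 2M - A
  = (2·(-0.5) - (-1), 2·(-1.5) - 4, 2·1 - 1)
  = (-1 + 1, -3 - 4, 2 - 1)
  = (0, -7, 1)

(0, -7, 1)


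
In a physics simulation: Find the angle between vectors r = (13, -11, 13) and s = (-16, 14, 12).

r·s = 13·(-16) + (-11)·14 + 13·12 = -208 - 154 + 156 = -206
|r| = √(13² + (-11)² + 13²) = √459 ≈ 21.42
|s| = √((-16)² + 14² + 12²) = √596 ≈ 24.41
cos θ = (r·s)/(|r||s|) = -206/(21.42·24.41) ≈ -0.3939
θ = arccos(-0.3939) ≈ 113.2°

113.2°


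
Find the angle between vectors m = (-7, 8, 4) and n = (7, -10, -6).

m·n = (-7)·7 + 8·(-10) + 4·(-6) = -49 - 80 - 24 = -153
|m| = √((-7)² + 8² + 4²) = √129 ≈ 11.36
|n| = √(7² + (-10)² + (-6)²) = √185 ≈ 13.6
cos θ = (m·n)/(|m||n|) = -153/(11.36·13.6) ≈ -0.9904
θ = arccos(-0.9904) ≈ 172.1°

172.1°


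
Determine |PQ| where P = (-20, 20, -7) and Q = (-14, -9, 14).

d = √[(x₂-x₁)² + (y₂-y₁)² + (z₂-z₁)²]
  = √[6² + (-29)² + 21²]
  = √[36 + 841 + 441]
  = √1318
  ≈ 36.3

36.3


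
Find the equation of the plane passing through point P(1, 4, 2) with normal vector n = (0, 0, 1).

The plane through P with normal n = (a, b, c) satisfies n·(r - P) = 0,
i.e. ax + by + cz = a·x₀ + b·y₀ + c·z₀.
d = 0·1 + 0·4 + 1·2
  = 0 + 0 + 2
  = 2
Equation: z = 2

z = 2


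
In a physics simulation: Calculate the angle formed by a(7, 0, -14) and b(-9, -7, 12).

a·b = 7·(-9) + 0·(-7) + (-14)·12 = -63 + 0 - 168 = -231
|a| = √(7² + 0² + (-14)²) = √245 ≈ 15.65
|b| = √((-9)² + (-7)² + 12²) = √274 ≈ 16.55
cos θ = (a·b)/(|a||b|) = -231/(15.65·16.55) ≈ -0.8916
θ = arccos(-0.8916) ≈ 153.1°

153.1°


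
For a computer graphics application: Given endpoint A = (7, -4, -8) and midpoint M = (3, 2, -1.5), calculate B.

B = 2M - A
  = (2·3 - 7, 2·2 - (-4), 2·(-1.5) - (-8))
  = (6 - 7, 4 + 4, -3 + 8)
  = (-1, 8, 5)

(-1, 8, 5)


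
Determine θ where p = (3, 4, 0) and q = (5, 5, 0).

p·q = 3·5 + 4·5 + 0·0 = 15 + 20 + 0 = 35
|p| = √(3² + 4² + 0²) = √25 ≈ 5
|q| = √(5² + 5² + 0²) = √50 ≈ 7.071
cos θ = (p·q)/(|p||q|) = 35/(5·7.071) ≈ 0.9899
θ = arccos(0.9899) ≈ 8.13°

8.13°


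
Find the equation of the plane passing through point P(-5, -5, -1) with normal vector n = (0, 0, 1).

The plane through P with normal n = (a, b, c) satisfies n·(r - P) = 0,
i.e. ax + by + cz = a·x₀ + b·y₀ + c·z₀.
d = 0·(-5) + 0·(-5) + 1·(-1)
  = 0 + 0 - 1
  = -1
Equation: z = -1

z = -1


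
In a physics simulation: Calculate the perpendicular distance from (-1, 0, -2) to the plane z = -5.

distance = |a·x₀ + b·y₀ + c·z₀ - d| / √(a² + b² + c²)
  = |0·(-1) + 0·0 + 1·(-2) - (-5)| / √(0² + 0² + 1²)
  = |0 + 0 - 2 + 5| / √(0 + 0 + 1)
  = |3| / √1
  = 3 / 1
  ≈ 3

3


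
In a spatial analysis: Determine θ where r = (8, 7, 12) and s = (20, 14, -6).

r·s = 8·20 + 7·14 + 12·(-6) = 160 + 98 - 72 = 186
|r| = √(8² + 7² + 12²) = √257 ≈ 16.03
|s| = √(20² + 14² + (-6)²) = √632 ≈ 25.14
cos θ = (r·s)/(|r||s|) = 186/(16.03·25.14) ≈ 0.4615
θ = arccos(0.4615) ≈ 62.51°

62.51°


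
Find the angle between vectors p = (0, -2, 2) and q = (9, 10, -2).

p·q = 0·9 + (-2)·10 + 2·(-2) = 0 - 20 - 4 = -24
|p| = √(0² + (-2)² + 2²) = √8 ≈ 2.828
|q| = √(9² + 10² + (-2)²) = √185 ≈ 13.6
cos θ = (p·q)/(|p||q|) = -24/(2.828·13.6) ≈ -0.6239
θ = arccos(-0.6239) ≈ 128.6°

128.6°


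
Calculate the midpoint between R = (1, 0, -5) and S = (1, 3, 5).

M = ((x₁+x₂)/2, (y₁+y₂)/2, (z₁+z₂)/2)
  = ((1 + 1)/2, (0 + 3)/2, (-5 + 5)/2)
  = (2/2, 3/2, 0/2)
  = (1, 1.5, 0)

(1, 1.5, 0)


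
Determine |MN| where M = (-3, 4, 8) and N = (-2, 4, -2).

d = √[(x₂-x₁)² + (y₂-y₁)² + (z₂-z₁)²]
  = √[1² + 0² + (-10)²]
  = √[1 + 0 + 100]
  = √101
  ≈ 10.05

10.05


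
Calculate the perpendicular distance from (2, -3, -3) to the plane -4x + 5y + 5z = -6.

distance = |a·x₀ + b·y₀ + c·z₀ - d| / √(a² + b² + c²)
  = |(-4)·2 + 5·(-3) + 5·(-3) - (-6)| / √((-4)² + 5² + 5²)
  = |-8 - 15 - 15 + 6| / √(16 + 25 + 25)
  = |-32| / √66
  = 32 / 8.124
  ≈ 3.939

3.939


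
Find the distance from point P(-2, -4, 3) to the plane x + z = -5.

distance = |a·x₀ + b·y₀ + c·z₀ - d| / √(a² + b² + c²)
  = |1·(-2) + 0·(-4) + 1·3 - (-5)| / √(1² + 0² + 1²)
  = |-2 + 0 + 3 + 5| / √(1 + 0 + 1)
  = |6| / √2
  = 6 / 1.414
  ≈ 4.243

4.243


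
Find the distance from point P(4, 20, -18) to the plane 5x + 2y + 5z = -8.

distance = |a·x₀ + b·y₀ + c·z₀ - d| / √(a² + b² + c²)
  = |5·4 + 2·20 + 5·(-18) - (-8)| / √(5² + 2² + 5²)
  = |20 + 40 - 90 + 8| / √(25 + 4 + 25)
  = |-22| / √54
  = 22 / 7.348
  ≈ 2.994

2.994


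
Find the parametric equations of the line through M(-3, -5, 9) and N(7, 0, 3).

Direction vector d = N - M = (7 + 3, 0 + 5, 3 - 9) = (10, 5, -6)
Parametric form r = M + t·d:
x = -3 + 10t, y = -5 + 5t, z = 9 - 6t

x = -3 + 10t, y = -5 + 5t, z = 9 - 6t


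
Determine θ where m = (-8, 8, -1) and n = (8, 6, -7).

m·n = (-8)·8 + 8·6 + (-1)·(-7) = -64 + 48 + 7 = -9
|m| = √((-8)² + 8² + (-1)²) = √129 ≈ 11.36
|n| = √(8² + 6² + (-7)²) = √149 ≈ 12.21
cos θ = (m·n)/(|m||n|) = -9/(11.36·12.21) ≈ -0.06492
θ = arccos(-0.06492) ≈ 93.72°

93.72°


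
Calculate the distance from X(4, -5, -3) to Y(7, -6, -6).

d = √[(x₂-x₁)² + (y₂-y₁)² + (z₂-z₁)²]
  = √[3² + (-1)² + (-3)²]
  = √[9 + 1 + 9]
  = √19
  ≈ 4.359

4.359


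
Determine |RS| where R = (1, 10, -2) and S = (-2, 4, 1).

d = √[(x₂-x₁)² + (y₂-y₁)² + (z₂-z₁)²]
  = √[(-3)² + (-6)² + 3²]
  = √[9 + 36 + 9]
  = √54
  ≈ 7.348

7.348


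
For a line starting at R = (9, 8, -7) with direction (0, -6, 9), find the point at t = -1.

P(t) = R + t·d
  = (9 + 0·(-1), 8 + (-6)·(-1), -7 + 9·(-1))
  = (9 + 0, 8 + 6, -7 - 9)
  = (9, 14, -16)

(9, 14, -16)


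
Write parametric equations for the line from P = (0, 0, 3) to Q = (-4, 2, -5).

Direction vector d = Q - P = (-4 + 0, 2 + 0, -5 - 3) = (-4, 2, -8)
Parametric form r = P + t·d:
x = 0 - 4t, y = 0 + 2t, z = 3 - 8t

x = 0 - 4t, y = 0 + 2t, z = 3 - 8t


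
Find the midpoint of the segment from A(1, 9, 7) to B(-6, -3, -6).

M = ((x₁+x₂)/2, (y₁+y₂)/2, (z₁+z₂)/2)
  = ((1 - 6)/2, (9 - 3)/2, (7 - 6)/2)
  = (-5/2, 6/2, 1/2)
  = (-2.5, 3, 0.5)

(-2.5, 3, 0.5)


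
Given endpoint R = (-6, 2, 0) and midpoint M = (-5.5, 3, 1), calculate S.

S = 2M - R
  = (2·(-5.5) - (-6), 2·3 - 2, 2·1 - 0)
  = (-11 + 6, 6 - 2, 2 + 0)
  = (-5, 4, 2)

(-5, 4, 2)


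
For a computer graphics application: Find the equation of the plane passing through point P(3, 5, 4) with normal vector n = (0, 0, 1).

The plane through P with normal n = (a, b, c) satisfies n·(r - P) = 0,
i.e. ax + by + cz = a·x₀ + b·y₀ + c·z₀.
d = 0·3 + 0·5 + 1·4
  = 0 + 0 + 4
  = 4
Equation: z = 4

z = 4


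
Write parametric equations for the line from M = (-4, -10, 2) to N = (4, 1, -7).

Direction vector d = N - M = (4 + 4, 1 + 10, -7 - 2) = (8, 11, -9)
Parametric form r = M + t·d:
x = -4 + 8t, y = -10 + 11t, z = 2 - 9t

x = -4 + 8t, y = -10 + 11t, z = 2 - 9t


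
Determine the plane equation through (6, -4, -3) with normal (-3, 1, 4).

The plane through P with normal n = (a, b, c) satisfies n·(r - P) = 0,
i.e. ax + by + cz = a·x₀ + b·y₀ + c·z₀.
d = (-3)·6 + 1·(-4) + 4·(-3)
  = -18 - 4 - 12
  = -34
Equation: -3x + y + 4z = -34

-3x + y + 4z = -34


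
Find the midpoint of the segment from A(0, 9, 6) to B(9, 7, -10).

M = ((x₁+x₂)/2, (y₁+y₂)/2, (z₁+z₂)/2)
  = ((0 + 9)/2, (9 + 7)/2, (6 - 10)/2)
  = (9/2, 16/2, -4/2)
  = (4.5, 8, -2)

(4.5, 8, -2)


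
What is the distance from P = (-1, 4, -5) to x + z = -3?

distance = |a·x₀ + b·y₀ + c·z₀ - d| / √(a² + b² + c²)
  = |1·(-1) + 0·4 + 1·(-5) - (-3)| / √(1² + 0² + 1²)
  = |-1 + 0 - 5 + 3| / √(1 + 0 + 1)
  = |-3| / √2
  = 3 / 1.414
  ≈ 2.121

2.121


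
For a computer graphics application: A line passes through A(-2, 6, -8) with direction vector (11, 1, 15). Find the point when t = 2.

P(t) = A + t·d
  = (-2 + 11·2, 6 + 1·2, -8 + 15·2)
  = (-2 + 22, 6 + 2, -8 + 30)
  = (20, 8, 22)

(20, 8, 22)


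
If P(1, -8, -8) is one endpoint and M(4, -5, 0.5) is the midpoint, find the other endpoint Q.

Q = 2M - P
  = (2·4 - 1, 2·(-5) - (-8), 2·0.5 - (-8))
  = (8 - 1, -10 + 8, 1 + 8)
  = (7, -2, 9)

(7, -2, 9)


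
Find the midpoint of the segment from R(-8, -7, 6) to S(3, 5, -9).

M = ((x₁+x₂)/2, (y₁+y₂)/2, (z₁+z₂)/2)
  = ((-8 + 3)/2, (-7 + 5)/2, (6 - 9)/2)
  = (-5/2, -2/2, -3/2)
  = (-2.5, -1, -1.5)

(-2.5, -1, -1.5)


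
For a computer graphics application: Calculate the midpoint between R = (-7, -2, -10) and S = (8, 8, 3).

M = ((x₁+x₂)/2, (y₁+y₂)/2, (z₁+z₂)/2)
  = ((-7 + 8)/2, (-2 + 8)/2, (-10 + 3)/2)
  = (1/2, 6/2, -7/2)
  = (0.5, 3, -3.5)

(0.5, 3, -3.5)


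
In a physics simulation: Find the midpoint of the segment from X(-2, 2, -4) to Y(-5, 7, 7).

M = ((x₁+x₂)/2, (y₁+y₂)/2, (z₁+z₂)/2)
  = ((-2 - 5)/2, (2 + 7)/2, (-4 + 7)/2)
  = (-7/2, 9/2, 3/2)
  = (-3.5, 4.5, 1.5)

(-3.5, 4.5, 1.5)


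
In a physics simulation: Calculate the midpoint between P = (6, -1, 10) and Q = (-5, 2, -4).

M = ((x₁+x₂)/2, (y₁+y₂)/2, (z₁+z₂)/2)
  = ((6 - 5)/2, (-1 + 2)/2, (10 - 4)/2)
  = (1/2, 1/2, 6/2)
  = (0.5, 0.5, 3)

(0.5, 0.5, 3)


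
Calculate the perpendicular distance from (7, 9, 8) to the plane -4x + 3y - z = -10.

distance = |a·x₀ + b·y₀ + c·z₀ - d| / √(a² + b² + c²)
  = |(-4)·7 + 3·9 + (-1)·8 - (-10)| / √((-4)² + 3² + (-1)²)
  = |-28 + 27 - 8 + 10| / √(16 + 9 + 1)
  = |1| / √26
  = 1 / 5.099
  ≈ 0.1961

0.1961


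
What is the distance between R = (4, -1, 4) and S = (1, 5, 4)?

d = √[(x₂-x₁)² + (y₂-y₁)² + (z₂-z₁)²]
  = √[(-3)² + 6² + 0²]
  = √[9 + 36 + 0]
  = √45
  ≈ 6.708

6.708


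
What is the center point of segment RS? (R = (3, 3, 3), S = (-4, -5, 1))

M = ((x₁+x₂)/2, (y₁+y₂)/2, (z₁+z₂)/2)
  = ((3 - 4)/2, (3 - 5)/2, (3 + 1)/2)
  = (-1/2, -2/2, 4/2)
  = (-0.5, -1, 2)

(-0.5, -1, 2)


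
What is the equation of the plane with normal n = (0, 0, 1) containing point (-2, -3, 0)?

The plane through P with normal n = (a, b, c) satisfies n·(r - P) = 0,
i.e. ax + by + cz = a·x₀ + b·y₀ + c·z₀.
d = 0·(-2) + 0·(-3) + 1·0
  = 0 + 0 + 0
  = 0
Equation: z = 0

z = 0


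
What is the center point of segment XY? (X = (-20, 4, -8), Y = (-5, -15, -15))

M = ((x₁+x₂)/2, (y₁+y₂)/2, (z₁+z₂)/2)
  = ((-20 - 5)/2, (4 - 15)/2, (-8 - 15)/2)
  = (-25/2, -11/2, -23/2)
  = (-12.5, -5.5, -11.5)

(-12.5, -5.5, -11.5)


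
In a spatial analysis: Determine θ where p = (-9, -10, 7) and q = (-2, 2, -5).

p·q = (-9)·(-2) + (-10)·2 + 7·(-5) = 18 - 20 - 35 = -37
|p| = √((-9)² + (-10)² + 7²) = √230 ≈ 15.17
|q| = √((-2)² + 2² + (-5)²) = √33 ≈ 5.745
cos θ = (p·q)/(|p||q|) = -37/(15.17·5.745) ≈ -0.4247
θ = arccos(-0.4247) ≈ 115.1°

115.1°


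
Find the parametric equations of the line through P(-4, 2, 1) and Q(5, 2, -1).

Direction vector d = Q - P = (5 + 4, 2 - 2, -1 - 1) = (9, 0, -2)
Parametric form r = P + t·d:
x = -4 + 9t, y = 2, z = 1 - 2t

x = -4 + 9t, y = 2, z = 1 - 2t


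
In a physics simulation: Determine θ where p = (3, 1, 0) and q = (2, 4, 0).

p·q = 3·2 + 1·4 + 0·0 = 6 + 4 + 0 = 10
|p| = √(3² + 1² + 0²) = √10 ≈ 3.162
|q| = √(2² + 4² + 0²) = √20 ≈ 4.472
cos θ = (p·q)/(|p||q|) = 10/(3.162·4.472) ≈ 0.7071
θ = arccos(0.7071) ≈ 45°

45°


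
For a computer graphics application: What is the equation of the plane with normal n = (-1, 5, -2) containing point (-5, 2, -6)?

The plane through P with normal n = (a, b, c) satisfies n·(r - P) = 0,
i.e. ax + by + cz = a·x₀ + b·y₀ + c·z₀.
d = (-1)·(-5) + 5·2 + (-2)·(-6)
  = 5 + 10 + 12
  = 27
Equation: -x + 5y - 2z = 27

-x + 5y - 2z = 27


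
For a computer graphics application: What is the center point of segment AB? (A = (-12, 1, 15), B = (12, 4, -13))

M = ((x₁+x₂)/2, (y₁+y₂)/2, (z₁+z₂)/2)
  = ((-12 + 12)/2, (1 + 4)/2, (15 - 13)/2)
  = (0/2, 5/2, 2/2)
  = (0, 2.5, 1)

(0, 2.5, 1)


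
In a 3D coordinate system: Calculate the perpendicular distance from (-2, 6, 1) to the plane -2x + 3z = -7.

distance = |a·x₀ + b·y₀ + c·z₀ - d| / √(a² + b² + c²)
  = |(-2)·(-2) + 0·6 + 3·1 - (-7)| / √((-2)² + 0² + 3²)
  = |4 + 0 + 3 + 7| / √(4 + 0 + 9)
  = |14| / √13
  = 14 / 3.606
  ≈ 3.883

3.883


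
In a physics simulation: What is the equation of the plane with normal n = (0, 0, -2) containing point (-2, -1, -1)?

The plane through P with normal n = (a, b, c) satisfies n·(r - P) = 0,
i.e. ax + by + cz = a·x₀ + b·y₀ + c·z₀.
d = 0·(-2) + 0·(-1) + (-2)·(-1)
  = 0 + 0 + 2
  = 2
Equation: -2z = 2

-2z = 2


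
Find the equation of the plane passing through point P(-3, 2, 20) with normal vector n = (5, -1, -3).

The plane through P with normal n = (a, b, c) satisfies n·(r - P) = 0,
i.e. ax + by + cz = a·x₀ + b·y₀ + c·z₀.
d = 5·(-3) + (-1)·2 + (-3)·20
  = -15 - 2 - 60
  = -77
Equation: 5x - y - 3z = -77

5x - y - 3z = -77


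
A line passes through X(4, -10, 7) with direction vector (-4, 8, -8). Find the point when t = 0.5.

P(t) = X + t·d
  = (4 + (-4)·0.5, -10 + 8·0.5, 7 + (-8)·0.5)
  = (4 - 2, -10 + 4, 7 - 4)
  = (2, -6, 3)

(2, -6, 3)


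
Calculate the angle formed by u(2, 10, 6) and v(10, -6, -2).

u·v = 2·10 + 10·(-6) + 6·(-2) = 20 - 60 - 12 = -52
|u| = √(2² + 10² + 6²) = √140 ≈ 11.83
|v| = √(10² + (-6)² + (-2)²) = √140 ≈ 11.83
cos θ = (u·v)/(|u||v|) = -52/(11.83·11.83) ≈ -0.3714
θ = arccos(-0.3714) ≈ 111.8°

111.8°


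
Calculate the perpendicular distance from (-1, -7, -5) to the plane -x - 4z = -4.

distance = |a·x₀ + b·y₀ + c·z₀ - d| / √(a² + b² + c²)
  = |(-1)·(-1) + 0·(-7) + (-4)·(-5) - (-4)| / √((-1)² + 0² + (-4)²)
  = |1 + 0 + 20 + 4| / √(1 + 0 + 16)
  = |25| / √17
  = 25 / 4.123
  ≈ 6.063

6.063


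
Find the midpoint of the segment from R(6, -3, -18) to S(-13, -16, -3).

M = ((x₁+x₂)/2, (y₁+y₂)/2, (z₁+z₂)/2)
  = ((6 - 13)/2, (-3 - 16)/2, (-18 - 3)/2)
  = (-7/2, -19/2, -21/2)
  = (-3.5, -9.5, -10.5)

(-3.5, -9.5, -10.5)


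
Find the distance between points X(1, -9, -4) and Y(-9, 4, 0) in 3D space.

d = √[(x₂-x₁)² + (y₂-y₁)² + (z₂-z₁)²]
  = √[(-10)² + 13² + 4²]
  = √[100 + 169 + 16]
  = √285
  ≈ 16.88

16.88


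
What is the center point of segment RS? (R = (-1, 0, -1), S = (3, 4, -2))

M = ((x₁+x₂)/2, (y₁+y₂)/2, (z₁+z₂)/2)
  = ((-1 + 3)/2, (0 + 4)/2, (-1 - 2)/2)
  = (2/2, 4/2, -3/2)
  = (1, 2, -1.5)

(1, 2, -1.5)


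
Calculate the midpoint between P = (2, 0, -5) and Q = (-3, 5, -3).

M = ((x₁+x₂)/2, (y₁+y₂)/2, (z₁+z₂)/2)
  = ((2 - 3)/2, (0 + 5)/2, (-5 - 3)/2)
  = (-1/2, 5/2, -8/2)
  = (-0.5, 2.5, -4)

(-0.5, 2.5, -4)


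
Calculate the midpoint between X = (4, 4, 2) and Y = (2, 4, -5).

M = ((x₁+x₂)/2, (y₁+y₂)/2, (z₁+z₂)/2)
  = ((4 + 2)/2, (4 + 4)/2, (2 - 5)/2)
  = (6/2, 8/2, -3/2)
  = (3, 4, -1.5)

(3, 4, -1.5)


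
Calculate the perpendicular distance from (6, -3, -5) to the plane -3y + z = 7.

distance = |a·x₀ + b·y₀ + c·z₀ - d| / √(a² + b² + c²)
  = |0·6 + (-3)·(-3) + 1·(-5) - 7| / √(0² + (-3)² + 1²)
  = |0 + 9 - 5 - 7| / √(0 + 9 + 1)
  = |-3| / √10
  = 3 / 3.162
  ≈ 0.9487

0.9487


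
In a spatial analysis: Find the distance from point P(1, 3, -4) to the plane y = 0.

distance = |a·x₀ + b·y₀ + c·z₀ - d| / √(a² + b² + c²)
  = |0·1 + 1·3 + 0·(-4) - 0| / √(0² + 1² + 0²)
  = |0 + 3 + 0 + 0| / √(0 + 1 + 0)
  = |3| / √1
  = 3 / 1
  ≈ 3

3


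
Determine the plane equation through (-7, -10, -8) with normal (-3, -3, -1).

The plane through P with normal n = (a, b, c) satisfies n·(r - P) = 0,
i.e. ax + by + cz = a·x₀ + b·y₀ + c·z₀.
d = (-3)·(-7) + (-3)·(-10) + (-1)·(-8)
  = 21 + 30 + 8
  = 59
Equation: -3x - 3y - z = 59

-3x - 3y - z = 59


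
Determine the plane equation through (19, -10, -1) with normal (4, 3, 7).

The plane through P with normal n = (a, b, c) satisfies n·(r - P) = 0,
i.e. ax + by + cz = a·x₀ + b·y₀ + c·z₀.
d = 4·19 + 3·(-10) + 7·(-1)
  = 76 - 30 - 7
  = 39
Equation: 4x + 3y + 7z = 39

4x + 3y + 7z = 39


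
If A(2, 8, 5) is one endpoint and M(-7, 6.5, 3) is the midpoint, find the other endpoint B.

B = 2M - A
  = (2·(-7) - 2, 2·6.5 - 8, 2·3 - 5)
  = (-14 - 2, 13 - 8, 6 - 5)
  = (-16, 5, 1)

(-16, 5, 1)


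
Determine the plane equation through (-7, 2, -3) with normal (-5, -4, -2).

The plane through P with normal n = (a, b, c) satisfies n·(r - P) = 0,
i.e. ax + by + cz = a·x₀ + b·y₀ + c·z₀.
d = (-5)·(-7) + (-4)·2 + (-2)·(-3)
  = 35 - 8 + 6
  = 33
Equation: -5x - 4y - 2z = 33

-5x - 4y - 2z = 33


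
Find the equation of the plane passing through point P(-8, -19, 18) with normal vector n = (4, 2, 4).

The plane through P with normal n = (a, b, c) satisfies n·(r - P) = 0,
i.e. ax + by + cz = a·x₀ + b·y₀ + c·z₀.
d = 4·(-8) + 2·(-19) + 4·18
  = -32 - 38 + 72
  = 2
Equation: 4x + 2y + 4z = 2

4x + 2y + 4z = 2


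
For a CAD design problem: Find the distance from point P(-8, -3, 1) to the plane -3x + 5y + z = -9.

distance = |a·x₀ + b·y₀ + c·z₀ - d| / √(a² + b² + c²)
  = |(-3)·(-8) + 5·(-3) + 1·1 - (-9)| / √((-3)² + 5² + 1²)
  = |24 - 15 + 1 + 9| / √(9 + 25 + 1)
  = |19| / √35
  = 19 / 5.916
  ≈ 3.212

3.212


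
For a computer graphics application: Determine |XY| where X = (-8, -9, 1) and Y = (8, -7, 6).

d = √[(x₂-x₁)² + (y₂-y₁)² + (z₂-z₁)²]
  = √[16² + 2² + 5²]
  = √[256 + 4 + 25]
  = √285
  ≈ 16.88

16.88


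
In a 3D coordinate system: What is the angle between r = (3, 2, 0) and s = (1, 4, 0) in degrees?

r·s = 3·1 + 2·4 + 0·0 = 3 + 8 + 0 = 11
|r| = √(3² + 2² + 0²) = √13 ≈ 3.606
|s| = √(1² + 4² + 0²) = √17 ≈ 4.123
cos θ = (r·s)/(|r||s|) = 11/(3.606·4.123) ≈ 0.7399
θ = arccos(0.7399) ≈ 42.27°

42.27°


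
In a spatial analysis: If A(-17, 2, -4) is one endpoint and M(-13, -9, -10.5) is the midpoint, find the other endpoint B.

B = 2M - A
  = (2·(-13) - (-17), 2·(-9) - 2, 2·(-10.5) - (-4))
  = (-26 + 17, -18 - 2, -21 + 4)
  = (-9, -20, -17)

(-9, -20, -17)


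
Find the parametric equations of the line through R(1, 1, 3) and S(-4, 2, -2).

Direction vector d = S - R = (-4 - 1, 2 - 1, -2 - 3) = (-5, 1, -5)
Parametric form r = R + t·d:
x = 1 - 5t, y = 1 + t, z = 3 - 5t

x = 1 - 5t, y = 1 + t, z = 3 - 5t


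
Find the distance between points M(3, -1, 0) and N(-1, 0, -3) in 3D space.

d = √[(x₂-x₁)² + (y₂-y₁)² + (z₂-z₁)²]
  = √[(-4)² + 1² + (-3)²]
  = √[16 + 1 + 9]
  = √26
  ≈ 5.099

5.099


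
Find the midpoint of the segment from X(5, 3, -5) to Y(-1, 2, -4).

M = ((x₁+x₂)/2, (y₁+y₂)/2, (z₁+z₂)/2)
  = ((5 - 1)/2, (3 + 2)/2, (-5 - 4)/2)
  = (4/2, 5/2, -9/2)
  = (2, 2.5, -4.5)

(2, 2.5, -4.5)


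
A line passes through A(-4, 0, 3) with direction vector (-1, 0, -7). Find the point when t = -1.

P(t) = A + t·d
  = (-4 + (-1)·(-1), 0 + 0·(-1), 3 + (-7)·(-1))
  = (-4 + 1, 0 + 0, 3 + 7)
  = (-3, 0, 10)

(-3, 0, 10)


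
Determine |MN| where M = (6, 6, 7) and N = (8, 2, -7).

d = √[(x₂-x₁)² + (y₂-y₁)² + (z₂-z₁)²]
  = √[2² + (-4)² + (-14)²]
  = √[4 + 16 + 196]
  = √216
  ≈ 14.7

14.7


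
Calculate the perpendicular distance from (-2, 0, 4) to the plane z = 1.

distance = |a·x₀ + b·y₀ + c·z₀ - d| / √(a² + b² + c²)
  = |0·(-2) + 0·0 + 1·4 - 1| / √(0² + 0² + 1²)
  = |0 + 0 + 4 - 1| / √(0 + 0 + 1)
  = |3| / √1
  = 3 / 1
  ≈ 3

3


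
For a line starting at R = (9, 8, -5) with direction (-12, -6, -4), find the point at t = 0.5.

P(t) = R + t·d
  = (9 + (-12)·0.5, 8 + (-6)·0.5, -5 + (-4)·0.5)
  = (9 - 6, 8 - 3, -5 - 2)
  = (3, 5, -7)

(3, 5, -7)


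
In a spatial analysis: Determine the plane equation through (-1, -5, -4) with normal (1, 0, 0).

The plane through P with normal n = (a, b, c) satisfies n·(r - P) = 0,
i.e. ax + by + cz = a·x₀ + b·y₀ + c·z₀.
d = 1·(-1) + 0·(-5) + 0·(-4)
  = -1 + 0 + 0
  = -1
Equation: x = -1

x = -1


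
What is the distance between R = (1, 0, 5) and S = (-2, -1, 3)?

d = √[(x₂-x₁)² + (y₂-y₁)² + (z₂-z₁)²]
  = √[(-3)² + (-1)² + (-2)²]
  = √[9 + 1 + 4]
  = √14
  ≈ 3.742

3.742


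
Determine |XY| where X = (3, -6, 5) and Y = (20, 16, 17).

d = √[(x₂-x₁)² + (y₂-y₁)² + (z₂-z₁)²]
  = √[17² + 22² + 12²]
  = √[289 + 484 + 144]
  = √917
  ≈ 30.28

30.28


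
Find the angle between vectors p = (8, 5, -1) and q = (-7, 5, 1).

p·q = 8·(-7) + 5·5 + (-1)·1 = -56 + 25 - 1 = -32
|p| = √(8² + 5² + (-1)²) = √90 ≈ 9.487
|q| = √((-7)² + 5² + 1²) = √75 ≈ 8.66
cos θ = (p·q)/(|p||q|) = -32/(9.487·8.66) ≈ -0.3895
θ = arccos(-0.3895) ≈ 112.9°

112.9°


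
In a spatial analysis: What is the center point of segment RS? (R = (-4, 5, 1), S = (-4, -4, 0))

M = ((x₁+x₂)/2, (y₁+y₂)/2, (z₁+z₂)/2)
  = ((-4 - 4)/2, (5 - 4)/2, (1 + 0)/2)
  = (-8/2, 1/2, 1/2)
  = (-4, 0.5, 0.5)

(-4, 0.5, 0.5)


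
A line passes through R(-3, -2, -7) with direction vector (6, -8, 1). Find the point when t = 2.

P(t) = R + t·d
  = (-3 + 6·2, -2 + (-8)·2, -7 + 1·2)
  = (-3 + 12, -2 - 16, -7 + 2)
  = (9, -18, -5)

(9, -18, -5)


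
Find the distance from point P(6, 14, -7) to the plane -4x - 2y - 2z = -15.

distance = |a·x₀ + b·y₀ + c·z₀ - d| / √(a² + b² + c²)
  = |(-4)·6 + (-2)·14 + (-2)·(-7) - (-15)| / √((-4)² + (-2)² + (-2)²)
  = |-24 - 28 + 14 + 15| / √(16 + 4 + 4)
  = |-23| / √24
  = 23 / 4.899
  ≈ 4.695

4.695


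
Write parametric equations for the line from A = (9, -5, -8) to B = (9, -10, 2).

Direction vector d = B - A = (9 - 9, -10 + 5, 2 + 8) = (0, -5, 10)
Parametric form r = A + t·d:
x = 9, y = -5 - 5t, z = -8 + 10t

x = 9, y = -5 - 5t, z = -8 + 10t


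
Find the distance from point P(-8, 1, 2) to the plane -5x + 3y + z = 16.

distance = |a·x₀ + b·y₀ + c·z₀ - d| / √(a² + b² + c²)
  = |(-5)·(-8) + 3·1 + 1·2 - 16| / √((-5)² + 3² + 1²)
  = |40 + 3 + 2 - 16| / √(25 + 9 + 1)
  = |29| / √35
  = 29 / 5.916
  ≈ 4.902

4.902


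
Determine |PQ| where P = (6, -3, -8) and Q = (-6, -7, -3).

d = √[(x₂-x₁)² + (y₂-y₁)² + (z₂-z₁)²]
  = √[(-12)² + (-4)² + 5²]
  = √[144 + 16 + 25]
  = √185
  ≈ 13.6

13.6


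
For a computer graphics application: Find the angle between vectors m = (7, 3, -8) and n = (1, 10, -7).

m·n = 7·1 + 3·10 + (-8)·(-7) = 7 + 30 + 56 = 93
|m| = √(7² + 3² + (-8)²) = √122 ≈ 11.05
|n| = √(1² + 10² + (-7)²) = √150 ≈ 12.25
cos θ = (m·n)/(|m||n|) = 93/(11.05·12.25) ≈ 0.6875
θ = arccos(0.6875) ≈ 46.57°

46.57°


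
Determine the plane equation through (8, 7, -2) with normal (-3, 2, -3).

The plane through P with normal n = (a, b, c) satisfies n·(r - P) = 0,
i.e. ax + by + cz = a·x₀ + b·y₀ + c·z₀.
d = (-3)·8 + 2·7 + (-3)·(-2)
  = -24 + 14 + 6
  = -4
Equation: -3x + 2y - 3z = -4

-3x + 2y - 3z = -4


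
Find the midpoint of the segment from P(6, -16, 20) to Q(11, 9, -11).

M = ((x₁+x₂)/2, (y₁+y₂)/2, (z₁+z₂)/2)
  = ((6 + 11)/2, (-16 + 9)/2, (20 - 11)/2)
  = (17/2, -7/2, 9/2)
  = (8.5, -3.5, 4.5)

(8.5, -3.5, 4.5)


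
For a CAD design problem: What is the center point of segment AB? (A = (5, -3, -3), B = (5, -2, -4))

M = ((x₁+x₂)/2, (y₁+y₂)/2, (z₁+z₂)/2)
  = ((5 + 5)/2, (-3 - 2)/2, (-3 - 4)/2)
  = (10/2, -5/2, -7/2)
  = (5, -2.5, -3.5)

(5, -2.5, -3.5)


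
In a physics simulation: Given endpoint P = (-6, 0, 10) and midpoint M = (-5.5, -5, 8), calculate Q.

Q = 2M - P
  = (2·(-5.5) - (-6), 2·(-5) - 0, 2·8 - 10)
  = (-11 + 6, -10 + 0, 16 - 10)
  = (-5, -10, 6)

(-5, -10, 6)


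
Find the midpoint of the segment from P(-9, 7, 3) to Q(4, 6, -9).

M = ((x₁+x₂)/2, (y₁+y₂)/2, (z₁+z₂)/2)
  = ((-9 + 4)/2, (7 + 6)/2, (3 - 9)/2)
  = (-5/2, 13/2, -6/2)
  = (-2.5, 6.5, -3)

(-2.5, 6.5, -3)


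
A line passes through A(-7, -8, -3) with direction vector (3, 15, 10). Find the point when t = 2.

P(t) = A + t·d
  = (-7 + 3·2, -8 + 15·2, -3 + 10·2)
  = (-7 + 6, -8 + 30, -3 + 20)
  = (-1, 22, 17)

(-1, 22, 17)


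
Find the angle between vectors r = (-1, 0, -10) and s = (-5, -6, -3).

r·s = (-1)·(-5) + 0·(-6) + (-10)·(-3) = 5 + 0 + 30 = 35
|r| = √((-1)² + 0² + (-10)²) = √101 ≈ 10.05
|s| = √((-5)² + (-6)² + (-3)²) = √70 ≈ 8.367
cos θ = (r·s)/(|r||s|) = 35/(10.05·8.367) ≈ 0.4163
θ = arccos(0.4163) ≈ 65.4°

65.4°
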